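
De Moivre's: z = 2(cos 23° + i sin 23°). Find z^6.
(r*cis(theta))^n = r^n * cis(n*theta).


r^6 = 2^6 = 64
n*theta = 6*23° = 138° = 138° (mod 360)
a = 64*cos(138°) = -47.5613
b = 64*sin(138°) = 42.8244

64 cis(138°) = -47.5613 + 42.8244i


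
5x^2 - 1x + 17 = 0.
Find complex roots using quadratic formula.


disc = (-1)^2 - 4*5*17 = 1 - 340 = -339
sqrt(|disc|) = sqrt(339) = 18.4120
Real part = 1/(2*5) = 0.1000
Imag part = 18.4120/(2*5) = 1.8412

0.1000 ± 1.8412i


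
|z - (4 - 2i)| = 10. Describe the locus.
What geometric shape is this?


|z - z0| = r is a circle with center z0 and radius r.
Center = (4, -2), radius = 10

Circle with center (4, -2) and radius 10


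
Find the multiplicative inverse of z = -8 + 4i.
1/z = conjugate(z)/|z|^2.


|z|^2 = 64+16 = 80
1/z = (-8 - 4i)/80

1/z = -0.1000 - 0.0500i


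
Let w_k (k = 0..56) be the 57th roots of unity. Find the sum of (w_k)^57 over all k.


The roots are w_k = w^k with w = e^(2*pi*i/57), and (w^k)^57 = (w^57)^k.
So S = 1 + u + u^2 + ... + u^(56) with u = w^57.
57 = 1*57 + 0, so 57 is a multiple of 57 and u = (w^57)^1 = 1.
Every one of the 57 terms equals 1: S = 57

S = 57


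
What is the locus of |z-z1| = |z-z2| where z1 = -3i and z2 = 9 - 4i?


Equal distances means the locus is the perpendicular bisector of z1 and z2.
Midpoint = ((0+9)/2, (-3+(-4))/2) = (4.5000, -3.5000)

Perpendicular bisector through (4.5000, -3.5000)


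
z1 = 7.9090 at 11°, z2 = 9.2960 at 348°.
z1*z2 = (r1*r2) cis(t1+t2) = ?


r = 7.9090 * 9.2960 = 73.5221
theta = 11° + 348° = 359° = 359° (mod 360)

73.5221 cis(359°)


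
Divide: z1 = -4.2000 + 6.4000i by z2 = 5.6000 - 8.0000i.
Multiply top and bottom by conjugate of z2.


Conjugate of z2 = 5.6000 + 8.0000i
Numerator: (-4.2000 + 6.4000i)(5.6000 + 8.0000i) = -74.7200 + 2.2400i
Denominator: 5.6^2 + (-8)^2 = 95.36
Result = (-74.7200 + 2.2400i)/95.36

-0.7836 + 0.0235i


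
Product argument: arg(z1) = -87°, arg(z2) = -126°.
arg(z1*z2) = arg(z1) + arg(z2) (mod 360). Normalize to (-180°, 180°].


arg(z1*z2) = -87° - 126° = -213°
Normalized to (-180°, 180°]: 147°

147°


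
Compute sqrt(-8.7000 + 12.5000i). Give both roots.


|z| = sqrt(75.69+156.25) = 15.2296
sqrt((|z|+a)/2) = sqrt((15.2296+(-8.7))/2) = sqrt(3.2648) = 1.8069
sqrt((|z|-a)/2) = sqrt((15.2296-(-8.7))/2) = sqrt(11.9648) = 3.4590

±(1.8069 + 3.4590i) i.e. 1.8069 + 3.4590i and -1.8069 - 3.4590i


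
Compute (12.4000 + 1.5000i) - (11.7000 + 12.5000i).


Real: 12.4 - 11.7 = 0.7
Imag: 1.5 - 12.5 = -11

0.7000 - 11.0000i


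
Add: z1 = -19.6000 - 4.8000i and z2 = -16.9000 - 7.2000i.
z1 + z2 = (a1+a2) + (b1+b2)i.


Real: -19.6 - 16.9 = -36.5
Imag: -4.8 - 7.2 = -12

-36.5000 - 12.0000i


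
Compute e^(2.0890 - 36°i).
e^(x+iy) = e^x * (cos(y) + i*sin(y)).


e^2.0890 = 8.0768
cos(-36°) = 0.80902
sin(-36°) = -0.587785
Real = 8.0768*0.80902 = 6.5343
Imag = 8.0768*(-0.587785) = -4.7474

6.5343 - 4.7474i


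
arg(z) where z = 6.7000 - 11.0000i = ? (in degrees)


Re = 6.7, Im = -11
arg = atan2(-11, 6.7) = -58.6548 degrees

arg(z) = -58.6548 degrees


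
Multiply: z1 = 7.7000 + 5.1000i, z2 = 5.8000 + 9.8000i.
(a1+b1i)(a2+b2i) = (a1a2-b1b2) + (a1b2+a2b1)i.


Real = 7.7*5.8 - 5.1*9.8 = 44.66 - 49.98 = -5.32
Imag = 7.7*9.8 + 5.8*5.1 = 75.46 + 29.58 = 105.04

-5.3200 + 105.0400i


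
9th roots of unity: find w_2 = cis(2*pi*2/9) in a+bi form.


Angle = 360*2/9 = 80°
a = cos(80°) = 0.1736
b = sin(80°) = 0.9848

0.1736 + 0.9848i


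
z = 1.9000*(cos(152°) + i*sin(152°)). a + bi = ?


a = 1.9000*cos(152°) = 1.9000*(-0.88295) = -1.6776
b = 1.9000*sin(152°) = 1.9000*0.46947 = 0.8920

-1.6776 + 0.8920i


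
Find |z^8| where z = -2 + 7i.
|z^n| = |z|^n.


|z| = sqrt(4+49) = sqrt(53) = 7.2801
|z^8| = |z|^8 = (sqrt(53))^8 = 53^4 = 7890481

|z^8| = 7890481


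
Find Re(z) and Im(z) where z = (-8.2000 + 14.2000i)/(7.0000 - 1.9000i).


Multiply by conjugate: (-8.2000 + 14.2000i)(7.0000 + 1.9000i) / (7^2 + (-1.9)^2)
Numerator real = -8.2*7 + 14.2*(-1.9) = -84.38
Numerator imag = 14.2*7 - (-8.2)*(-1.9) = 83.82
Denominator = 52.61
Re(z) = -84.38/52.61 = -1.6039
Im(z) = 83.82/52.61 = 1.5932

Re(z) = -1.6039, Im(z) = 1.5932


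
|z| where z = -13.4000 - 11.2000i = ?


|z| = sqrt((-13.4)^2 + (-11.2)^2) = sqrt(179.56 + 125.44) = sqrt(305) = 17.4642

|z| = 17.4642


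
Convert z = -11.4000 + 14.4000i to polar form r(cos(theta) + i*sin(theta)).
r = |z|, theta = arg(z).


r = sqrt(129.96+207.36) = sqrt(337.32) = 18.3663
theta = atan2(14.4, -11.4) = 128.3675 degrees

r = 18.3663, theta = 128.3675 degrees


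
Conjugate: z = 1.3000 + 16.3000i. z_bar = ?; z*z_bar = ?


z_bar = 1.3000 - 16.3000i
z*z_bar = 1.3^2 + 16.3^2 = 1.69 + 265.69 = 267.38

z_bar = 1.3000 - 16.3000i, z*z_bar = 267.38


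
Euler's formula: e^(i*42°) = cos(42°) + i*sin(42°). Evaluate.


cos(42°) = 0.7431
sin(42°) = 0.6691

e^(i*42°) = 0.7431 + 0.6691i


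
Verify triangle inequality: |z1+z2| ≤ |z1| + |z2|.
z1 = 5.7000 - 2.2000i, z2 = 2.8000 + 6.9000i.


|z1| = sqrt(5.7^2 + (-2.2)^2) = sqrt(37.33) = 6.1098
|z2| = sqrt(2.8^2 + 6.9^2) = sqrt(55.45) = 7.4465
z1+z2 = 8.5000 + 4.7000i
|z1+z2| = sqrt(94.34) = 9.7129
|z1|+|z2| = 6.1098 + 7.4465 = 13.5563

|z1+z2| = 9.7129 ≤ |z1|+|z2| = 13.5563 (verified)


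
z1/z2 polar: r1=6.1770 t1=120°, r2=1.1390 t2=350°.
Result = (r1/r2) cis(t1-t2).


r = 6.1770 / 1.1390 = 5.4232
theta = 120° - 350° = -230° = 130° (mod 360)

5.4232 cis(130°)


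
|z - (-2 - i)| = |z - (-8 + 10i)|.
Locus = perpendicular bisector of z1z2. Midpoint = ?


Equal distances means the locus is the perpendicular bisector of z1 and z2.
Midpoint = ((-2+(-8))/2, (-1+10)/2) = (-5.0000, 4.5000)

Perpendicular bisector through (-5.0000, 4.5000)


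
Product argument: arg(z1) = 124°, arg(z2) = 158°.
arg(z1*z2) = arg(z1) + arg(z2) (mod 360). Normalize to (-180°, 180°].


arg(z1*z2) = 124° + 158° = 282°
Normalized to (-180°, 180°]: -78°

-78°


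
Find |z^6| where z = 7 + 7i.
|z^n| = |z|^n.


|z| = sqrt(49+49) = sqrt(98) = 9.8995
|z^6| = |z|^6 = (sqrt(98))^6 = 98^3 = 941192

|z^6| = 941192


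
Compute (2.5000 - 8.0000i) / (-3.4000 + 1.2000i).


Conjugate of z2 = -3.4000 - 1.2000i
Numerator: (2.5000 - 8.0000i)(-3.4000 - 1.2000i) = -18.1000 + 24.2000i
Denominator: (-3.4)^2 + 1.2^2 = 13
Result = (-18.1000 + 24.2000i)/13

-1.3923 + 1.8615i


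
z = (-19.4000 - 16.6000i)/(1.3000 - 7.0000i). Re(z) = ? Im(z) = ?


Multiply by conjugate: (-19.4000 - 16.6000i)(1.3000 + 7.0000i) / (1.3^2 + (-7)^2)
Numerator real = -19.4*1.3 - (16.6)*(-7) = 90.98
Numerator imag = -16.6*1.3 - (-19.4)*(-7) = -157.38
Denominator = 50.69
Re(z) = 90.98/50.69 = 1.7948
Im(z) = -157.38/50.69 = -3.1048

Re(z) = 1.7948, Im(z) = -3.1048


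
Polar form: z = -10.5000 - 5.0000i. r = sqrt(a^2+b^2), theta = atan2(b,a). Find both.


r = sqrt(110.25+25) = sqrt(135.25) = 11.6297
theta = atan2(-5, -10.5) = -154.5367 degrees

r = 11.6297, theta = -154.5367 degrees


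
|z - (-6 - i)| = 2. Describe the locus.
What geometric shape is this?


|z - z0| = r is a circle with center z0 and radius r.
Center = (-6, -1), radius = 2

Circle with center (-6, -1) and radius 2


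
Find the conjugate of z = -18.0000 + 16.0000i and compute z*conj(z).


z_bar = -18.0000 - 16.0000i
z*z_bar = (-18)^2 + 16^2 = 324 + 256 = 580

z_bar = -18.0000 - 16.0000i, z*z_bar = 580


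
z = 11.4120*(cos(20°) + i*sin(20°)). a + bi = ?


a = 11.4120*cos(20°) = 11.4120*0.939693 = 10.7238
b = 11.4120*sin(20°) = 11.4120*0.34202 = 3.9031

10.7238 + 3.9031i


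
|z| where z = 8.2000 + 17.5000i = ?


|z| = sqrt(8.2^2 + 17.5^2) = sqrt(67.24 + 306.25) = sqrt(373.49) = 19.3259

|z| = 19.3259


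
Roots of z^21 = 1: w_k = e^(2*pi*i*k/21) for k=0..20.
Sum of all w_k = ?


The sum of all 21th roots of unity is 0.
Geometric series: (1 - w^21)/(1 - w) = (1-1)/(1-w) = 0 since w^21 = 1, w ≠ 1.
Alternatively: coefficient of z^20 in z^21 - 1 is 0.

0


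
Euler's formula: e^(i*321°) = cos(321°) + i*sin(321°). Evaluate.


cos(321°) = 0.7771
sin(321°) = -0.6293

e^(i*321°) = 0.7771 - 0.6293i


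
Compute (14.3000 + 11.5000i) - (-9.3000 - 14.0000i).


Real: 14.3 + 9.3 = 23.6
Imag: 11.5 + 14 = 25.5

23.6000 + 25.5000i


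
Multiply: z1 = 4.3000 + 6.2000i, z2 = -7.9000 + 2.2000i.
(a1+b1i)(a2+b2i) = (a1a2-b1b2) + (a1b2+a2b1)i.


Real = 4.3*(-7.9) - 6.2*2.2 = -33.97 - 13.64 = -47.61
Imag = 4.3*2.2 - (7.9)*6.2 = 9.46 - (48.98) = -39.52

-47.6100 - 39.5200i


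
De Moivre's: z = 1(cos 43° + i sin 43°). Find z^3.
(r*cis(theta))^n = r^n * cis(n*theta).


r^3 = 1^3 = 1
n*theta = 3*43° = 129° = 129° (mod 360)
a = 1*cos(129°) = -0.6293
b = 1*sin(129°) = 0.7771

1 cis(129°) = -0.6293 + 0.7771i


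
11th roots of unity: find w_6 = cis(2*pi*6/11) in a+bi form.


Angle = 360*6/11 = 196.3636°
a = cos(196.3636°) = -0.9595
b = sin(196.3636°) = -0.2817

-0.9595 - 0.2817i


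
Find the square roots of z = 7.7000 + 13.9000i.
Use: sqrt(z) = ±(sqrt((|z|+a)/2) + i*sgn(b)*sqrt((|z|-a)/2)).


|z| = sqrt(59.29+193.21) = 15.8902
sqrt((|z|+a)/2) = sqrt((15.8902+7.7)/2) = sqrt(11.7951) = 3.4344
sqrt((|z|-a)/2) = sqrt((15.8902-7.7)/2) = sqrt(4.0951) = 2.0236

±(3.4344 + 2.0236i) i.e. 3.4344 + 2.0236i and -3.4344 - 2.0236i


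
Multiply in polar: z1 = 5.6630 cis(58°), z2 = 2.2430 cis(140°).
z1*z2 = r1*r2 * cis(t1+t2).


r = 5.6630 * 2.2430 = 12.7021
theta = 58° + 140° = 198° = 198° (mod 360)

12.7021 cis(198°)


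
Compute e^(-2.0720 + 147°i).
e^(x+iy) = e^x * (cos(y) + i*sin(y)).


e^-2.0720 = 0.1259
cos(147°) = -0.8387
sin(147°) = 0.5446
Real = 0.1259*(-0.8387) = -0.1056
Imag = 0.1259*0.5446 = 0.0686

-0.1056 + 0.0686i


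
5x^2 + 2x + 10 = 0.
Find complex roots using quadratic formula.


disc = 2^2 - 4*5*10 = 4 - 200 = -196
sqrt(|disc|) = sqrt(196) = 14.0000
Real part = -2/(2*5) = -0.2000
Imag part = 14.0000/(2*5) = 1.4000

-0.2000 ± 1.4000i


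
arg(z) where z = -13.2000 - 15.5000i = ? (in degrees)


Re = -13.2, Im = -15.5
arg = atan2(-15.5, -13.2) = -130.4181 degrees

arg(z) = -130.4181 degrees


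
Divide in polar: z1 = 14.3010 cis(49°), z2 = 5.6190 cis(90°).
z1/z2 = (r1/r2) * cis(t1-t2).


r = 14.3010 / 5.6190 = 2.5451
theta = 49° - 90° = -41° = 319° (mod 360)

2.5451 cis(319°)


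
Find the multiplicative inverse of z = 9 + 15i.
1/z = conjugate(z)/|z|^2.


|z|^2 = 81+225 = 306
1/z = (9 - 15i)/306

1/z = 0.0294 - 0.0490i


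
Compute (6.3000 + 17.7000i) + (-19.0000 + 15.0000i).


Real: 6.3 - 19 = -12.7
Imag: 17.7 + 15 = 32.7

-12.7000 + 32.7000i


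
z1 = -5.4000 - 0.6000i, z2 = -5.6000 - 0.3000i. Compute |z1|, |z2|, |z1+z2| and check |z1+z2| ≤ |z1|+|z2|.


|z1| = sqrt((-5.4)^2 + (-0.6)^2) = sqrt(29.52) = 5.4332
|z2| = sqrt((-5.6)^2 + (-0.3)^2) = sqrt(31.45) = 5.6080
z1+z2 = -11.0000 - 0.9000i
|z1+z2| = sqrt(121.81) = 11.0368
|z1|+|z2| = 5.4332 + 5.6080 = 11.0412

|z1+z2| = 11.0368 ≤ |z1|+|z2| = 11.0412 (verified)


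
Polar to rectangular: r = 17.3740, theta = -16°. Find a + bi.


a = 17.3740*cos(-16°) = 17.3740*0.961262 = 16.7010
b = 17.3740*sin(-16°) = 17.3740*(-0.275637) = -4.7889

16.7010 - 4.7889i


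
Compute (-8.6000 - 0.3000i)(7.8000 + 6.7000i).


Real = -8.6*7.8 - (-0.3)*6.7 = -67.08 - (-2.01) = -65.07
Imag = -8.6*6.7 + 7.8*(-0.3) = -57.62 - (2.34) = -59.96

-65.0700 - 59.9600i


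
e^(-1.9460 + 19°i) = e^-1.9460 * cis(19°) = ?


e^-1.9460 = 0.14284
cos(19°) = 0.9455
sin(19°) = 0.3256
Real = 0.14284*0.9455 = 0.1351
Imag = 0.14284*0.3256 = 0.0465

0.1351 + 0.0465i


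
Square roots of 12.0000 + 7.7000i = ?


|z| = sqrt(144+59.29) = 14.2580
sqrt((|z|+a)/2) = sqrt((14.2580+12)/2) = sqrt(13.1290) = 3.6234
sqrt((|z|-a)/2) = sqrt((14.2580-12)/2) = sqrt(1.1290) = 1.0625

±(3.6234 + 1.0625i) i.e. 3.6234 + 1.0625i and -3.6234 - 1.0625i


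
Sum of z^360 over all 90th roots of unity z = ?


The roots are w_k = w^k with w = e^(2*pi*i/90), and (w^k)^360 = (w^360)^k.
So S = 1 + u + u^2 + ... + u^(89) with u = w^360.
360 = 4*90 + 0, so 360 is a multiple of 90 and u = (w^90)^4 = 1.
Every one of the 90 terms equals 1: S = 90

S = 90


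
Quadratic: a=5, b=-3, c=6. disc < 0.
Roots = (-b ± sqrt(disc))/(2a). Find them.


disc = (-3)^2 - 4*5*6 = 9 - 120 = -111
sqrt(|disc|) = sqrt(111) = 10.5357
Real part = 3/(2*5) = 0.3000
Imag part = 10.5357/(2*5) = 1.0536

0.3000 ± 1.0536i


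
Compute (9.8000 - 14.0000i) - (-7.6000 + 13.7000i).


Real: 9.8 + 7.6 = 17.4
Imag: -14 - 13.7 = -27.7

17.4000 - 27.7000i


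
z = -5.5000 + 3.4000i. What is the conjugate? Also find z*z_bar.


z_bar = -5.5000 - 3.4000i
z*z_bar = (-5.5)^2 + 3.4^2 = 30.25 + 11.56 = 41.81

z_bar = -5.5000 - 3.4000i, z*z_bar = 41.81


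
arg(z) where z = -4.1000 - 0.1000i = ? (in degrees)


Re = -4.1, Im = -0.1
arg = atan2(-0.1, -4.1) = -178.6028 degrees

arg(z) = -178.6028 degrees


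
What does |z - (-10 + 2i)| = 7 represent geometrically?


|z - z0| = r is a circle with center z0 and radius r.
Center = (-10, 2), radius = 7

Circle with center (-10, 2) and radius 7


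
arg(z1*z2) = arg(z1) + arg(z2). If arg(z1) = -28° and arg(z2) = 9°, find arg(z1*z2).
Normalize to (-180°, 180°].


arg(z1*z2) = -28° + 9° = -19°
Normalized to (-180°, 180°]: -19°

-19°


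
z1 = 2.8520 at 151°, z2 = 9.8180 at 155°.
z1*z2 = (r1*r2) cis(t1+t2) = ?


r = 2.8520 * 9.8180 = 28.0009
theta = 151° + 155° = 306° = 306° (mod 360)

28.0009 cis(306°)


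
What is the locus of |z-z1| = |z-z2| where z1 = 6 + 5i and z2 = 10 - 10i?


Equal distances means the locus is the perpendicular bisector of z1 and z2.
Midpoint = ((6+10)/2, (5+(-10))/2) = (8.0000, -2.5000)

Perpendicular bisector through (8.0000, -2.5000)


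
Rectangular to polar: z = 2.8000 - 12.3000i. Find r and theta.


r = sqrt(7.84+151.29) = sqrt(159.13) = 12.6147
theta = atan2(-12.3, 2.8) = -77.1756 degrees

r = 12.6147, theta = -77.1756 degrees


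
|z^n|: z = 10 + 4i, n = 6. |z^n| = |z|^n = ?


|z| = sqrt(100+16) = sqrt(116) = 10.7703
|z^6| = |z|^6 = (sqrt(116))^6 = 116^3 = 1560896

|z^6| = 1560896


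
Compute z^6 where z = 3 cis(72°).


r^6 = 3^6 = 729
n*theta = 6*72° = 432° = 72° (mod 360)
a = 729*cos(72°) = 225.2734
b = 729*sin(72°) = 693.3202

729 cis(72°) = 225.2734 + 693.3202i


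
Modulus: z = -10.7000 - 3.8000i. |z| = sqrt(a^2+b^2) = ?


|z| = sqrt((-10.7)^2 + (-3.8)^2) = sqrt(114.49 + 14.44) = sqrt(128.93) = 11.3547

|z| = 11.3547


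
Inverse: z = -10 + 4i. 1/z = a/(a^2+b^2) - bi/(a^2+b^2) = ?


|z|^2 = 100+16 = 116
1/z = (-10 - 4i)/116

1/z = -0.0862 - 0.0345i


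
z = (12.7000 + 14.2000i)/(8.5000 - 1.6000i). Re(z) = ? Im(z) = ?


Multiply by conjugate: (12.7000 + 14.2000i)(8.5000 + 1.6000i) / (8.5^2 + (-1.6)^2)
Numerator real = 12.7*8.5 + 14.2*(-1.6) = 85.23
Numerator imag = 14.2*8.5 - 12.7*(-1.6) = 141.02
Denominator = 74.81
Re(z) = 85.23/74.81 = 1.1393
Im(z) = 141.02/74.81 = 1.8850

Re(z) = 1.1393, Im(z) = 1.8850


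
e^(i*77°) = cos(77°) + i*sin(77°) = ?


cos(77°) = 0.2250
sin(77°) = 0.9744

e^(i*77°) = 0.2250 + 0.9744i


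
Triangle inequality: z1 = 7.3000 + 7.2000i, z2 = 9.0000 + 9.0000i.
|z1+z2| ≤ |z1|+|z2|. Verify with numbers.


|z1| = sqrt(7.3^2 + 7.2^2) = sqrt(105.13) = 10.2533
|z2| = sqrt(9^2 + 9^2) = sqrt(162) = 12.7279
z1+z2 = 16.3000 + 16.2000i
|z1+z2| = sqrt(528.13) = 22.9811
|z1|+|z2| = 10.2533 + 12.7279 = 22.9812

|z1+z2| = 22.9811 ≤ |z1|+|z2| = 22.9812 (verified)


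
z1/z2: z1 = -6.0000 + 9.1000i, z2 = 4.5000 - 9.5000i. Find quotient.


Conjugate of z2 = 4.5000 + 9.5000i
Numerator: (-6.0000 + 9.1000i)(4.5000 + 9.5000i) = -113.4500 - 16.0500i
Denominator: 4.5^2 + (-9.5)^2 = 110.5
Result = (-113.4500 - 16.0500i)/110.5

-1.0267 - 0.1452i


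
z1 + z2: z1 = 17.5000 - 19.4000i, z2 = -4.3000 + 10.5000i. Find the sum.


Real: 17.5 - 4.3 = 13.2
Imag: -19.4 + 10.5 = -8.9

13.2000 - 8.9000i


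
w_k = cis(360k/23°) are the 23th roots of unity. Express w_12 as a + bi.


Angle = 360*12/23 = 187.8261°
a = cos(187.8261°) = -0.9907
b = sin(187.8261°) = -0.1362

-0.9907 - 0.1362i


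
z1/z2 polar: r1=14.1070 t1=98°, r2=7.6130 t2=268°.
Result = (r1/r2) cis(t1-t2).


r = 14.1070 / 7.6130 = 1.8530
theta = 98° - 268° = -170° = 190° (mod 360)

1.8530 cis(190°)


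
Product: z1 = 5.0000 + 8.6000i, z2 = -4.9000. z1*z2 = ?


Real = 5*(-4.9) - 8.6*0 = -24.5 - 0 = -24.5
Imag = 5*0 - (4.9)*8.6 = 0 - (42.14) = -42.14

-24.5000 - 42.1400i


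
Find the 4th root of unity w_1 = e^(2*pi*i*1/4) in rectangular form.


Angle = 360*1/4 = 90°
a = cos(90°) = 0
b = sin(90°) = 1.0000

0 + 1.0000i


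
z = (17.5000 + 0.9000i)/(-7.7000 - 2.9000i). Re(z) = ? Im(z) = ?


Multiply by conjugate: (17.5000 + 0.9000i)(-7.7000 + 2.9000i) / ((-7.7)^2 + (-2.9)^2)
Numerator real = 17.5*(-7.7) + 0.9*(-2.9) = -137.36
Numerator imag = 0.9*(-7.7) - 17.5*(-2.9) = 43.82
Denominator = 67.7
Re(z) = -137.36/67.7 = -2.0290
Im(z) = 43.82/67.7 = 0.6473

Re(z) = -2.0290, Im(z) = 0.6473


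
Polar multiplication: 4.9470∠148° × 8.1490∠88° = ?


r = 4.9470 * 8.1490 = 40.3131
theta = 148° + 88° = 236° = 236° (mod 360)

40.3131 cis(236°)


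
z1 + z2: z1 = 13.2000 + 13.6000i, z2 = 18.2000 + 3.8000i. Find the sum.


Real: 13.2 + 18.2 = 31.4
Imag: 13.6 + 3.8 = 17.4

31.4000 + 17.4000i


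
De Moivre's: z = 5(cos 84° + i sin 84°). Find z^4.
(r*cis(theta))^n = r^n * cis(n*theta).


r^4 = 5^4 = 625
n*theta = 4*84° = 336° = 336° (mod 360)
a = 625*cos(336°) = 570.9659
b = 625*sin(336°) = -254.2104

625 cis(336°) = 570.9659 - 254.2104i


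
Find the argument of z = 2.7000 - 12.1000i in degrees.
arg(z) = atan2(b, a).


Re = 2.7, Im = -12.1
arg = atan2(-12.1, 2.7) = -77.4211 degrees

arg(z) = -77.4211 degrees


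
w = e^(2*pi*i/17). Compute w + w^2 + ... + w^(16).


With w = e^(2*pi*i/17), all 17 of the 17th roots of unity w^0 = 1, w, ..., w^(16) sum to 0: 1 + w + ... + w^(16) = (1 - w^17)/(1 - w) = 0 since w^17 = 1, w ≠ 1.
Removing the root 1: w + w^2 + ... + w^(16) = 0 - 1 = -1

Sum = -1


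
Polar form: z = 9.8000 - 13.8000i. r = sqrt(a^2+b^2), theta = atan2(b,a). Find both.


r = sqrt(96.04+190.44) = sqrt(286.48) = 16.9257
theta = atan2(-13.8, 9.8) = -54.6197 degrees

r = 16.9257, theta = -54.6197 degrees


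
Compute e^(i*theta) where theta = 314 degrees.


cos(314°) = 0.6947
sin(314°) = -0.7193

e^(i*314°) = 0.6947 - 0.7193i


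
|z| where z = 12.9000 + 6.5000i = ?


|z| = sqrt(12.9^2 + 6.5^2) = sqrt(166.41 + 42.25) = sqrt(208.66) = 14.4451

|z| = 14.4451


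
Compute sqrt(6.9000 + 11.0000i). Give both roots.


|z| = sqrt(47.61+121) = 12.9850
sqrt((|z|+a)/2) = sqrt((12.9850+6.9)/2) = sqrt(9.9425) = 3.1532
sqrt((|z|-a)/2) = sqrt((12.9850-6.9)/2) = sqrt(3.0425) = 1.7443

±(3.1532 + 1.7443i) i.e. 3.1532 + 1.7443i and -3.1532 - 1.7443i


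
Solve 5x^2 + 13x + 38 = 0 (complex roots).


disc = 13^2 - 4*5*38 = 169 - 760 = -591
sqrt(|disc|) = sqrt(591) = 24.3105
Real part = -13/(2*5) = -1.3000
Imag part = 24.3105/(2*5) = 2.4310

-1.3000 ± 2.4310i


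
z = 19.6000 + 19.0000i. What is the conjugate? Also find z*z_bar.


z_bar = 19.6000 - 19.0000i
z*z_bar = 19.6^2 + 19^2 = 384.16 + 361 = 745.16

z_bar = 19.6000 - 19.0000i, z*z_bar = 745.16


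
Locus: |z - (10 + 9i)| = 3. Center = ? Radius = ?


|z - z0| = r is a circle with center z0 and radius r.
Center = (10, 9), radius = 3

Circle with center (10, 9) and radius 3


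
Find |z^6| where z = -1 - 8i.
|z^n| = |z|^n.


|z| = sqrt(1+64) = sqrt(65) = 8.0623
|z^6| = |z|^6 = (sqrt(65))^6 = 65^3 = 274625

|z^6| = 274625


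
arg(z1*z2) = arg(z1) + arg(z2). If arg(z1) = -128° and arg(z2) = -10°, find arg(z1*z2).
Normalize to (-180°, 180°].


arg(z1*z2) = -128° - 10° = -138°
Normalized to (-180°, 180°]: -138°

-138°


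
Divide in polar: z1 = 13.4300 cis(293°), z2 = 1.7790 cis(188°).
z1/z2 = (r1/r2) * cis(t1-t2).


r = 13.4300 / 1.7790 = 7.5492
theta = 293° - 188° = 105° = 105° (mod 360)

7.5492 cis(105°)


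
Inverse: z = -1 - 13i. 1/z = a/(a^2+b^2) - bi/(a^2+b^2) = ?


|z|^2 = 1+169 = 170
1/z = (-1 + 13i)/170

1/z = -0.0059 + 0.0765i


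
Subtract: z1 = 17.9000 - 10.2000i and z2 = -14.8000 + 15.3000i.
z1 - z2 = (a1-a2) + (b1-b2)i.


Real: 17.9 + 14.8 = 32.7
Imag: -10.2 - 15.3 = -25.5

32.7000 - 25.5000i


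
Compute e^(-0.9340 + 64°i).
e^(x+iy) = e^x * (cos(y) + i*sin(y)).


e^-0.9340 = 0.3930
cos(64°) = 0.4384
sin(64°) = 0.8988
Real = 0.3930*0.4384 = 0.1723
Imag = 0.3930*0.8988 = 0.3532

0.1723 + 0.3532i


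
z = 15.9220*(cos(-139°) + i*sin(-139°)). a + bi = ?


a = 15.9220*cos(-139°) = 15.9220*(-0.75471) = -12.0165
b = 15.9220*sin(-139°) = 15.9220*(-0.65606) = -10.4458

-12.0165 - 10.4458i


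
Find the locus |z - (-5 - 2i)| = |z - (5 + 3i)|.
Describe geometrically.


Equal distances means the locus is the perpendicular bisector of z1 and z2.
Midpoint = ((-5+5)/2, (-2+3)/2) = (0, 0.5000)

Perpendicular bisector through (0, 0.5000)


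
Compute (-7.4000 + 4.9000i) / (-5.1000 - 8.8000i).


Conjugate of z2 = -5.1000 + 8.8000i
Numerator: (-7.4000 + 4.9000i)(-5.1000 + 8.8000i) = -5.3800 - 90.1100i
Denominator: (-5.1)^2 + (-8.8)^2 = 103.45
Result = (-5.3800 - 90.1100i)/103.45

-0.0520 - 0.8710i


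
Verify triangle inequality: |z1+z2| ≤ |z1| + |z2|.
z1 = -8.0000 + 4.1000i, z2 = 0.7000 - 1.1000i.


|z1| = sqrt((-8)^2 + 4.1^2) = sqrt(80.81) = 8.9894
|z2| = sqrt(0.7^2 + (-1.1)^2) = sqrt(1.7) = 1.3038
z1+z2 = -7.3000 + 3.0000i
|z1+z2| = sqrt(62.29) = 7.8924
|z1|+|z2| = 8.9894 + 1.3038 = 10.2932

|z1+z2| = 7.8924 ≤ |z1|+|z2| = 10.2932 (verified)


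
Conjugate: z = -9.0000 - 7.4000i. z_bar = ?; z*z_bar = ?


z_bar = -9.0000 + 7.4000i
z*z_bar = (-9)^2 + (-7.4)^2 = 81 + 54.76 = 135.76

z_bar = -9.0000 + 7.4000i, z*z_bar = 135.76


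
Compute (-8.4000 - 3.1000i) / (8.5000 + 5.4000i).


Conjugate of z2 = 8.5000 - 5.4000i
Numerator: (-8.4000 - 3.1000i)(8.5000 - 5.4000i) = -88.1400 + 19.0100i
Denominator: 8.5^2 + 5.4^2 = 101.41
Result = (-88.1400 + 19.0100i)/101.41

-0.8691 + 0.1875i


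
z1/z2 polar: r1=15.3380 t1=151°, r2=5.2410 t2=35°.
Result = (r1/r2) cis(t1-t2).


r = 15.3380 / 5.2410 = 2.9265
theta = 151° - 35° = 116° = 116° (mod 360)

2.9265 cis(116°)


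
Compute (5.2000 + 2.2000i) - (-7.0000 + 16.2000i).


Real: 5.2 + 7 = 12.2
Imag: 2.2 - 16.2 = -14

12.2000 - 14.0000i


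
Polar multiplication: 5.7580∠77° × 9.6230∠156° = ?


r = 5.7580 * 9.6230 = 55.4092
theta = 77° + 156° = 233° = 233° (mod 360)

55.4092 cis(233°)


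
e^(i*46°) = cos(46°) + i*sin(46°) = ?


cos(46°) = 0.6947
sin(46°) = 0.7193

e^(i*46°) = 0.6947 + 0.7193i


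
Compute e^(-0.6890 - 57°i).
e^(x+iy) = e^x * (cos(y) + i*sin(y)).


e^-0.6890 = 0.5021
cos(-57°) = 0.54464
sin(-57°) = -0.8387
Real = 0.5021*0.54464 = 0.2735
Imag = 0.5021*(-0.8387) = -0.4211

0.2735 - 0.4211i


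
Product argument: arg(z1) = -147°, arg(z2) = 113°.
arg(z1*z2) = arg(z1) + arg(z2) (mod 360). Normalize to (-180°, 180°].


arg(z1*z2) = -147° + 113° = -34°
Normalized to (-180°, 180°]: -34°

-34°


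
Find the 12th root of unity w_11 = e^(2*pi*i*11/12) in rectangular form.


Angle = 360*11/12 = 330°
a = cos(330°) = 0.8660
b = sin(330°) = -0.5000

0.8660 - 0.5000i


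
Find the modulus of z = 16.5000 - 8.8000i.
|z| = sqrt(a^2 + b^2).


|z| = sqrt(16.5^2 + (-8.8)^2) = sqrt(272.25 + 77.44) = sqrt(349.69) = 18.7000

|z| = 18.7000


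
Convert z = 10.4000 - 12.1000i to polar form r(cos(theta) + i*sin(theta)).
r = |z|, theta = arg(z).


r = sqrt(108.16+146.41) = sqrt(254.57) = 15.9552
theta = atan2(-12.1, 10.4) = -49.3208 degrees

r = 15.9552, theta = -49.3208 degrees


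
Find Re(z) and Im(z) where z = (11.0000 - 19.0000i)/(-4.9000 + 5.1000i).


Multiply by conjugate: (11.0000 - 19.0000i)(-4.9000 - 5.1000i) / ((-4.9)^2 + 5.1^2)
Numerator real = 11*(-4.9) - (19)*5.1 = -150.8
Numerator imag = -19*(-4.9) - 11*5.1 = 37
Denominator = 50.02
Re(z) = -150.8/50.02 = -3.0148
Im(z) = 37/50.02 = 0.7397

Re(z) = -3.0148, Im(z) = 0.7397


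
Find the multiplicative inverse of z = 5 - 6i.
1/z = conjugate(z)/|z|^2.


|z|^2 = 25+36 = 61
1/z = (5 + 6i)/61

1/z = 0.0820 + 0.0984i


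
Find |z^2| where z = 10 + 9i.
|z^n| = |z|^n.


|z| = sqrt(100+81) = sqrt(181) = 13.4536
|z^2| = |z|^2 = (sqrt(181))^2 = 181

|z^2| = 181


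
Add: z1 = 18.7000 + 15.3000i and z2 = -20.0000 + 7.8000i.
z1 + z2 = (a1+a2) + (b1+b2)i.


Real: 18.7 - 20 = -1.3
Imag: 15.3 + 7.8 = 23.1

-1.3000 + 23.1000i


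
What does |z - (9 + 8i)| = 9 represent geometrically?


|z - z0| = r is a circle with center z0 and radius r.
Center = (9, 8), radius = 9

Circle with center (9, 8) and radius 9


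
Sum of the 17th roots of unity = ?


The sum of all 17th roots of unity is 0.
Geometric series: (1 - w^17)/(1 - w) = (1-1)/(1-w) = 0 since w^17 = 1, w ≠ 1.
Alternatively: coefficient of z^16 in z^17 - 1 is 0.

0


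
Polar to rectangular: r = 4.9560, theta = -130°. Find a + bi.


a = 4.9560*cos(-130°) = 4.9560*(-0.6428) = -3.1857
b = 4.9560*sin(-130°) = 4.9560*(-0.76604) = -3.7965

-3.1857 - 3.7965i


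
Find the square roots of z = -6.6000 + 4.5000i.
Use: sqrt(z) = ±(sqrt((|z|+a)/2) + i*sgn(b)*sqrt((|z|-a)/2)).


|z| = sqrt(43.56+20.25) = 7.9881
sqrt((|z|+a)/2) = sqrt((7.9881+(-6.6))/2) = sqrt(0.6941) = 0.8331
sqrt((|z|-a)/2) = sqrt((7.9881-(-6.6))/2) = sqrt(7.2941) = 2.7008

±(0.8331 + 2.7008i) i.e. 0.8331 + 2.7008i and -0.8331 - 2.7008i


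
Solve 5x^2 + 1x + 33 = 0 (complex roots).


disc = 1^2 - 4*5*33 = 1 - 660 = -659
sqrt(|disc|) = sqrt(659) = 25.6710
Real part = -1/(2*5) = -0.1000
Imag part = 25.6710/(2*5) = 2.5671

-0.1000 ± 2.5671i


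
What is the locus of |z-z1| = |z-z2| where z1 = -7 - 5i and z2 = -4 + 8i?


Equal distances means the locus is the perpendicular bisector of z1 and z2.
Midpoint = ((-7+(-4))/2, (-5+8)/2) = (-5.5000, 1.5000)

Perpendicular bisector through (-5.5000, 1.5000)


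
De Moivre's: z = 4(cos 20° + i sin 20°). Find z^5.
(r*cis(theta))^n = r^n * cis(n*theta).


r^5 = 4^5 = 1024
n*theta = 5*20° = 100° = 100° (mod 360)
a = 1024*cos(100°) = -177.8157
b = 1024*sin(100°) = 1008.4431

1024 cis(100°) = -177.8157 + 1008.4431i


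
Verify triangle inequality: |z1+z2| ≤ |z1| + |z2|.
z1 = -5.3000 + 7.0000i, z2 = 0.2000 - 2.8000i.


|z1| = sqrt((-5.3)^2 + 7^2) = sqrt(77.09) = 8.7801
|z2| = sqrt(0.2^2 + (-2.8)^2) = sqrt(7.88) = 2.8071
z1+z2 = -5.1000 + 4.2000i
|z1+z2| = sqrt(43.65) = 6.6068
|z1|+|z2| = 8.7801 + 2.8071 = 11.5872

|z1+z2| = 6.6068 ≤ |z1|+|z2| = 11.5872 (verified)


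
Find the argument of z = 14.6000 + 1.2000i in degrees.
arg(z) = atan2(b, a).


Re = 14.6, Im = 1.2
arg = atan2(1.2, 14.6) = 4.6987 degrees

arg(z) = 4.6987 degrees


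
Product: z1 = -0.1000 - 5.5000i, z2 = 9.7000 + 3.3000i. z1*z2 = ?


Real = -0.1*9.7 - (-5.5)*3.3 = -0.97 - (-18.15) = 17.18
Imag = -0.1*3.3 + 9.7*(-5.5) = -0.33 - (53.35) = -53.68

17.1800 - 53.6800i


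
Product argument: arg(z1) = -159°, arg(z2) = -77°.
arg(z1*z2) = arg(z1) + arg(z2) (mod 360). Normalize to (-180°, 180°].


arg(z1*z2) = -159° - 77° = -236°
Normalized to (-180°, 180°]: 124°

124°


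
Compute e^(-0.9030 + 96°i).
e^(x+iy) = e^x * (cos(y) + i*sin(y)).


e^-0.9030 = 0.40535
cos(96°) = -0.1045
sin(96°) = 0.9945
Real = 0.40535*(-0.1045) = -0.0424
Imag = 0.40535*0.9945 = 0.4031

-0.0424 + 0.4031i


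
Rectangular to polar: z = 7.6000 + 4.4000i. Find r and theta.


r = sqrt(57.76+19.36) = sqrt(77.12) = 8.7818
theta = atan2(4.4, 7.6) = 30.0686 degrees

r = 8.7818, theta = 30.0686 degrees


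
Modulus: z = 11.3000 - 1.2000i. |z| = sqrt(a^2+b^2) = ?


|z| = sqrt(11.3^2 + (-1.2)^2) = sqrt(127.69 + 1.44) = sqrt(129.13) = 11.3635

|z| = 11.3635


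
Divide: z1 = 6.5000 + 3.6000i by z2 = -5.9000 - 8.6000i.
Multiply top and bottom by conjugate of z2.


Conjugate of z2 = -5.9000 + 8.6000i
Numerator: (6.5000 + 3.6000i)(-5.9000 + 8.6000i) = -69.3100 + 34.6600i
Denominator: (-5.9)^2 + (-8.6)^2 = 108.77
Result = (-69.3100 + 34.6600i)/108.77

-0.6372 + 0.3187i


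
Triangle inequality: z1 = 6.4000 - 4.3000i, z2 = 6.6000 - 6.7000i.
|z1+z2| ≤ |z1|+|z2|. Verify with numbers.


|z1| = sqrt(6.4^2 + (-4.3)^2) = sqrt(59.45) = 7.7104
|z2| = sqrt(6.6^2 + (-6.7)^2) = sqrt(88.45) = 9.4048
z1+z2 = 13.0000 - 11.0000i
|z1+z2| = sqrt(290) = 17.0294
|z1|+|z2| = 7.7104 + 9.4048 = 17.1152

|z1+z2| = 17.0294 ≤ |z1|+|z2| = 17.1152 (verified)


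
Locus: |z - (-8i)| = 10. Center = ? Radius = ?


|z - z0| = r is a circle with center z0 and radius r.
Center = (0, -8), radius = 10

Circle with center (0, -8) and radius 10


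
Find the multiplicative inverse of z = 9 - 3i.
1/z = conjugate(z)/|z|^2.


|z|^2 = 81+9 = 90
1/z = (9 + 3i)/90

1/z = 0.1000 + 0.0333i


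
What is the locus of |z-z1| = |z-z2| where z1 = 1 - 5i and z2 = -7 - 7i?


Equal distances means the locus is the perpendicular bisector of z1 and z2.
Midpoint = ((1+(-7))/2, (-5+(-7))/2) = (-3.0000, -6.0000)

Perpendicular bisector through (-3.0000, -6.0000)


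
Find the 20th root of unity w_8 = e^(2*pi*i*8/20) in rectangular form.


Angle = 360*8/20 = 144°
a = cos(144°) = -0.8090
b = sin(144°) = 0.5878

-0.8090 + 0.5878i


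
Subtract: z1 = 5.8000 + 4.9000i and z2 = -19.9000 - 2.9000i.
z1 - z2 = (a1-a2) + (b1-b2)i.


Real: 5.8 + 19.9 = 25.7
Imag: 4.9 + 2.9 = 7.8

25.7000 + 7.8000i


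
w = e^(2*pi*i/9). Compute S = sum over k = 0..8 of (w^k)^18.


The roots are w_k = w^k with w = e^(2*pi*i/9), and (w^k)^18 = (w^18)^k.
So S = 1 + u + u^2 + ... + u^(8) with u = w^18.
18 = 2*9 + 0, so 18 is a multiple of 9 and u = (w^9)^2 = 1.
Every one of the 9 terms equals 1: S = 9

S = 9


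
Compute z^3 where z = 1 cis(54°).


r^3 = 1^3 = 1
n*theta = 3*54° = 162° = 162° (mod 360)
a = 1*cos(162°) = -0.9511
b = 1*sin(162°) = 0.3090

1 cis(162°) = -0.9511 + 0.3090i


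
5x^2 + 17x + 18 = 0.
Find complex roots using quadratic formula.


disc = 17^2 - 4*5*18 = 289 - 360 = -71
sqrt(|disc|) = sqrt(71) = 8.4261
Real part = -17/(2*5) = -1.7000
Imag part = 8.4261/(2*5) = 0.8426

-1.7000 ± 0.8426i


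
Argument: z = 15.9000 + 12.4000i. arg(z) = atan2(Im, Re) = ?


Re = 15.9, Im = 12.4
arg = atan2(12.4, 15.9) = 37.9497 degrees

arg(z) = 37.9497 degrees


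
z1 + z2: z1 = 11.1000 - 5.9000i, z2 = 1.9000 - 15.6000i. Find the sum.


Real: 11.1 + 1.9 = 13
Imag: -5.9 - 15.6 = -21.5

13.0000 - 21.5000i


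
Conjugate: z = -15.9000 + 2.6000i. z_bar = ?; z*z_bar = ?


z_bar = -15.9000 - 2.6000i
z*z_bar = (-15.9)^2 + 2.6^2 = 252.81 + 6.76 = 259.57

z_bar = -15.9000 - 2.6000i, z*z_bar = 259.57


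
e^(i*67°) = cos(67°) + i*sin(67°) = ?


cos(67°) = 0.3907
sin(67°) = 0.9205

e^(i*67°) = 0.3907 + 0.9205i


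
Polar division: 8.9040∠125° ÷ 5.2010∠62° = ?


r = 8.9040 / 5.2010 = 1.7120
theta = 125° - 62° = 63° = 63° (mod 360)

1.7120 cis(63°)


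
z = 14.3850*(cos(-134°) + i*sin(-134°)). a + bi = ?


a = 14.3850*cos(-134°) = 14.3850*(-0.69466) = -9.9927
b = 14.3850*sin(-134°) = 14.3850*(-0.71934) = -10.3477

-9.9927 - 10.3477i


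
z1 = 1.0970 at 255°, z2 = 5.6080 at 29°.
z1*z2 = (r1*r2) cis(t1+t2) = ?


r = 1.0970 * 5.6080 = 6.1520
theta = 255° + 29° = 284° = 284° (mod 360)

6.1520 cis(284°)


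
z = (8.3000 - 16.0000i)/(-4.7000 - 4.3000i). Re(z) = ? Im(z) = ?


Multiply by conjugate: (8.3000 - 16.0000i)(-4.7000 + 4.3000i) / ((-4.7)^2 + (-4.3)^2)
Numerator real = 8.3*(-4.7) - (16)*(-4.3) = 29.79
Numerator imag = -16*(-4.7) - 8.3*(-4.3) = 110.89
Denominator = 40.58
Re(z) = 29.79/40.58 = 0.7341
Im(z) = 110.89/40.58 = 2.7326

Re(z) = 0.7341, Im(z) = 2.7326


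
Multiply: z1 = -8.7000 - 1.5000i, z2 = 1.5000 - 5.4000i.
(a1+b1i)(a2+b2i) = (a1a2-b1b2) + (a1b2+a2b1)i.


Real = -8.7*1.5 - (-1.5)*(-5.4) = -13.05 - 8.1 = -21.15
Imag = -8.7*(-5.4) + 1.5*(-1.5) = 46.98 - (2.25) = 44.73

-21.1500 + 44.7300i


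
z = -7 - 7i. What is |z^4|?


|z| = sqrt(49+49) = sqrt(98) = 9.8995
|z^4| = |z|^4 = (sqrt(98))^4 = 98^2 = 9604

|z^4| = 9604


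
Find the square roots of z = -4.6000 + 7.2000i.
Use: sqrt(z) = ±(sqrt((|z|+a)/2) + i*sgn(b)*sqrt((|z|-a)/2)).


|z| = sqrt(21.16+51.84) = 8.5440
sqrt((|z|+a)/2) = sqrt((8.5440+(-4.6))/2) = sqrt(1.9720) = 1.4043
sqrt((|z|-a)/2) = sqrt((8.5440-(-4.6))/2) = sqrt(6.5720) = 2.5636

±(1.4043 + 2.5636i) i.e. 1.4043 + 2.5636i and -1.4043 - 2.5636i


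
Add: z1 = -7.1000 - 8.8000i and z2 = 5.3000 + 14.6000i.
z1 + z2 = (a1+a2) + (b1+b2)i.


Real: -7.1 + 5.3 = -1.8
Imag: -8.8 + 14.6 = 5.8

-1.8000 + 5.8000i


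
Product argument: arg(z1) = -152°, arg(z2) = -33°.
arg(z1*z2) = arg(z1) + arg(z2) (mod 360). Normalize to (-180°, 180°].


arg(z1*z2) = -152° - 33° = -185°
Normalized to (-180°, 180°]: 175°

175°


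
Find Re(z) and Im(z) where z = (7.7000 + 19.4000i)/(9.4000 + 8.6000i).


Multiply by conjugate: (7.7000 + 19.4000i)(9.4000 - 8.6000i) / (9.4^2 + 8.6^2)
Numerator real = 7.7*9.4 + 19.4*8.6 = 239.22
Numerator imag = 19.4*9.4 - 7.7*8.6 = 116.14
Denominator = 162.32
Re(z) = 239.22/162.32 = 1.4738
Im(z) = 116.14/162.32 = 0.7155

Re(z) = 1.4738, Im(z) = 0.7155


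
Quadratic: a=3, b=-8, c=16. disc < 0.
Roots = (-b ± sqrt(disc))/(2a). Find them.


disc = (-8)^2 - 4*3*16 = 64 - 192 = -128
sqrt(|disc|) = sqrt(128) = 11.3137
Real part = 8/(2*3) = 1.3333
Imag part = 11.3137/(2*3) = 1.8856

1.3333 ± 1.8856i


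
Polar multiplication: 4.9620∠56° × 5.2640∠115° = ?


r = 4.9620 * 5.2640 = 26.1200
theta = 56° + 115° = 171° = 171° (mod 360)

26.1200 cis(171°)


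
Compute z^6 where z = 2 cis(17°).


r^6 = 2^6 = 64
n*theta = 6*17° = 102° = 102° (mod 360)
a = 64*cos(102°) = -13.3063
b = 64*sin(102°) = 62.6014

64 cis(102°) = -13.3063 + 62.6014i


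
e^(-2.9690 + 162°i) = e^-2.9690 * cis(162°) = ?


e^-2.9690 = 0.05135
cos(162°) = -0.9511
sin(162°) = 0.309
Real = 0.05135*(-0.9511) = -0.0488
Imag = 0.05135*0.309 = 0.0159

-0.0488 + 0.0159i


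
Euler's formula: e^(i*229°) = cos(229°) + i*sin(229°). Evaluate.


cos(229°) = -0.6561
sin(229°) = -0.7547

e^(i*229°) = -0.6561 - 0.7547i


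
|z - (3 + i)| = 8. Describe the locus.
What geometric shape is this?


|z - z0| = r is a circle with center z0 and radius r.
Center = (3, 1), radius = 8

Circle with center (3, 1) and radius 8


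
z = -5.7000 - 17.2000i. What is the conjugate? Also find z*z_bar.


z_bar = -5.7000 + 17.2000i
z*z_bar = (-5.7)^2 + (-17.2)^2 = 32.49 + 295.84 = 328.33

z_bar = -5.7000 + 17.2000i, z*z_bar = 328.33


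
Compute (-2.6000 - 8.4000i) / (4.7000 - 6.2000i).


Conjugate of z2 = 4.7000 + 6.2000i
Numerator: (-2.6000 - 8.4000i)(4.7000 + 6.2000i) = 39.8600 - 55.6000i
Denominator: 4.7^2 + (-6.2)^2 = 60.53
Result = (39.8600 - 55.6000i)/60.53

0.6585 - 0.9186i


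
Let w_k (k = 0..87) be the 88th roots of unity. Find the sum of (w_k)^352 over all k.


The roots are w_k = w^k with w = e^(2*pi*i/88), and (w^k)^352 = (w^352)^k.
So S = 1 + u + u^2 + ... + u^(87) with u = w^352.
352 = 4*88 + 0, so 352 is a multiple of 88 and u = (w^88)^4 = 1.
Every one of the 88 terms equals 1: S = 88

S = 88


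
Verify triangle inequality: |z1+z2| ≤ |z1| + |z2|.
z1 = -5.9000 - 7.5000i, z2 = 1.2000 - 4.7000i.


|z1| = sqrt((-5.9)^2 + (-7.5)^2) = sqrt(91.06) = 9.5425
|z2| = sqrt(1.2^2 + (-4.7)^2) = sqrt(23.53) = 4.8508
z1+z2 = -4.7000 - 12.2000i
|z1+z2| = sqrt(170.93) = 13.0740
|z1|+|z2| = 9.5425 + 4.8508 = 14.3933

|z1+z2| = 13.0740 ≤ |z1|+|z2| = 14.3933 (verified)


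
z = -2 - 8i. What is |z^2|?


|z| = sqrt(4+64) = sqrt(68) = 8.2462
|z^2| = |z|^2 = (sqrt(68))^2 = 68

|z^2| = 68


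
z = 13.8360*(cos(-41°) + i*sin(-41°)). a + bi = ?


a = 13.8360*cos(-41°) = 13.8360*0.75471 = 10.4422
b = 13.8360*sin(-41°) = 13.8360*(-0.65606) = -9.0772

10.4422 - 9.0772i


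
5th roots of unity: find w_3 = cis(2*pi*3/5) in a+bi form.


Angle = 360*3/5 = 216°
a = cos(216°) = -0.8090
b = sin(216°) = -0.5878

-0.8090 - 0.5878i


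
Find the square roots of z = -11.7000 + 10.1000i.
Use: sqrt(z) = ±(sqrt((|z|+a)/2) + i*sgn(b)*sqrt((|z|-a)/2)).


|z| = sqrt(136.89+102.01) = 15.4564
sqrt((|z|+a)/2) = sqrt((15.4564+(-11.7))/2) = sqrt(1.8782) = 1.3705
sqrt((|z|-a)/2) = sqrt((15.4564-(-11.7))/2) = sqrt(13.5782) = 3.6849

±(1.3705 + 3.6849i) i.e. 1.3705 + 3.6849i and -1.3705 - 3.6849i


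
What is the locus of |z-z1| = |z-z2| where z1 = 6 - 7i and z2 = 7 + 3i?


Equal distances means the locus is the perpendicular bisector of z1 and z2.
Midpoint = ((6+7)/2, (-7+3)/2) = (6.5000, -2.0000)

Perpendicular bisector through (6.5000, -2.0000)


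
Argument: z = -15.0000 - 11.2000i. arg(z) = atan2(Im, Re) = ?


Re = -15, Im = -11.2
arg = atan2(-11.2, -15) = -143.2525 degrees

arg(z) = -143.2525 degrees


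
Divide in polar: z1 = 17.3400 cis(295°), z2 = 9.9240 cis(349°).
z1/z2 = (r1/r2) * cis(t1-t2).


r = 17.3400 / 9.9240 = 1.7473
theta = 295° - 349° = -54° = 306° (mod 360)

1.7473 cis(306°)


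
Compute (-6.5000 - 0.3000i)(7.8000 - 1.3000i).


Real = -6.5*7.8 - (-0.3)*(-1.3) = -50.7 - 0.39 = -51.09
Imag = -6.5*(-1.3) + 7.8*(-0.3) = 8.45 - (2.34) = 6.11

-51.0900 + 6.1100i


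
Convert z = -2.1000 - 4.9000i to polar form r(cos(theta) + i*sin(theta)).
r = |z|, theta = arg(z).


r = sqrt(4.41+24.01) = sqrt(28.42) = 5.3310
theta = atan2(-4.9, -2.1) = -113.1986 degrees

r = 5.3310, theta = -113.1986 degrees


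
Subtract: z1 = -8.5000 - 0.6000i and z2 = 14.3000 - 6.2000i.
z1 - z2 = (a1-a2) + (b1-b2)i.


Real: -8.5 - 14.3 = -22.8
Imag: -0.6 + 6.2 = 5.6

-22.8000 + 5.6000i


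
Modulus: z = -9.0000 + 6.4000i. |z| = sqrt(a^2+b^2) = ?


|z| = sqrt((-9)^2 + 6.4^2) = sqrt(81 + 40.96) = sqrt(121.96) = 11.0436

|z| = 11.0436


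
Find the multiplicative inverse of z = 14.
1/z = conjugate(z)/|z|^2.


|z|^2 = 196+0 = 196
1/z = (14 - 0i)/196

1/z = 0.0714 + 0i


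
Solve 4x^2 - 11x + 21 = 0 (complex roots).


disc = (-11)^2 - 4*4*21 = 121 - 336 = -215
sqrt(|disc|) = sqrt(215) = 14.6629
Real part = 11/(2*4) = 1.3750
Imag part = 14.6629/(2*4) = 1.8329

1.3750 ± 1.8329i


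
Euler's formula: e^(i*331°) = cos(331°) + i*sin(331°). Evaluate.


cos(331°) = 0.8746
sin(331°) = -0.4848

e^(i*331°) = 0.8746 - 0.4848i


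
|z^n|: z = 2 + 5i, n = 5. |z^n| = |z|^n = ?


|z| = sqrt(4+25) = sqrt(29) = 5.3852
|z^5| = |z|^5 = (sqrt(29))^5 = 29^2 * sqrt(29) = 841*sqrt(29)

|z^5| = 841*sqrt(29) ≈ 4528.9236


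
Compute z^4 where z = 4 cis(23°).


r^4 = 4^4 = 256
n*theta = 4*23° = 92° = 92° (mod 360)
a = 256*cos(92°) = -8.9343
b = 256*sin(92°) = 255.8441

256 cis(92°) = -8.9343 + 255.8441i


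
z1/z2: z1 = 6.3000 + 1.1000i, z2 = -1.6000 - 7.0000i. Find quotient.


Conjugate of z2 = -1.6000 + 7.0000i
Numerator: (6.3000 + 1.1000i)(-1.6000 + 7.0000i) = -17.7800 + 42.3400i
Denominator: (-1.6)^2 + (-7)^2 = 51.56
Result = (-17.7800 + 42.3400i)/51.56

-0.3448 + 0.8212i


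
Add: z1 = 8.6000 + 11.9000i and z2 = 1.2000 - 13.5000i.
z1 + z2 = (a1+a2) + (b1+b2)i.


Real: 8.6 + 1.2 = 9.8
Imag: 11.9 - 13.5 = -1.6

9.8000 - 1.6000i


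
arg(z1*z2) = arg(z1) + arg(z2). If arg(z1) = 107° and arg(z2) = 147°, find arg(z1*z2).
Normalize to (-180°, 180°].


arg(z1*z2) = 107° + 147° = 254°
Normalized to (-180°, 180°]: -106°

-106°


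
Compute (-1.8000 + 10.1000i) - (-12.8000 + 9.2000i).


Real: -1.8 + 12.8 = 11
Imag: 10.1 - 9.2 = 0.9

11.0000 + 0.9000i
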